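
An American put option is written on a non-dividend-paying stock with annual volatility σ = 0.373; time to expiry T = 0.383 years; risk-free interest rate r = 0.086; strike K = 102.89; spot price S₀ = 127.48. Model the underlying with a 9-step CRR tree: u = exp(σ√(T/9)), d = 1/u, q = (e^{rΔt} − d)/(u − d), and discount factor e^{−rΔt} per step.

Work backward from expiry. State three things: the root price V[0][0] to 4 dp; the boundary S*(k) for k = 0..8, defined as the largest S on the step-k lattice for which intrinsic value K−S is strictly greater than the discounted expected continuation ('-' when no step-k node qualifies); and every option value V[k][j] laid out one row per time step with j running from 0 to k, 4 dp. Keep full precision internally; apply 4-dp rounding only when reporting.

price = 1.9084
boundary = - - - - - - 80.3412 86.7672 93.7072
tree:
1.9084
3.0886 0.7635
4.8960 1.3364 0.2065
7.5693 2.3067 0.3934 0.0244
11.3495 3.9127 0.7467 0.0495 0.0000
16.3829 6.4899 1.4106 0.1002 0.0000 0.0000
22.5488 10.4478 2.6509 0.2030 0.0000 0.0000 0.0000
28.4989 16.1228 4.9516 0.4112 0.0000 0.0000 0.0000 0.0000
34.0083 22.5488 9.1828 0.8331 0.0000 0.0000 0.0000 0.0000 0.0000
39.1097 28.4989 16.1228 1.6877 0.0000 0.0000 0.0000 0.0000 0.0000 0.0000

Δt=0.04256  u=1.07998  d=0.92594  q=0.50457  discount=0.99635
step 9 (expiry): payoffs max(K−S,0) = 39.1097 28.4989 16.1228 1.6877 0.0000 0.0000 0.0000 0.0000 0.0000 0.0000
step 8: (k=8,j=0): S=68.8817, (K−S)⁺=34.0083, hold=33.6325 ⇒ V=34.0083 exercise | (k=8,j=1): S=80.3412, (K−S)⁺=22.5488, hold=22.1729 ⇒ V=22.5488 exercise | (k=8,j=2): S=93.7072, (K−S)⁺=9.1828, hold=8.8070 ⇒ V=9.1828 exercise | (k=8,j=3): S=109.2968, (K−S)⁺=0.0000, hold=0.8331 ⇒ V=0.8331 continue | (k=8,j=4): S=127.4800, (K−S)⁺=0.0000, hold=0.0000 ⇒ V=0.0000 continue | (k=8,j=5): S=148.6882, (K−S)⁺=0.0000, hold=0.0000 ⇒ V=0.0000 continue | (k=8,j=6): S=173.4248, (K−S)⁺=0.0000, hold=0.0000 ⇒ V=0.0000 continue | (k=8,j=7): S=202.2767, (K−S)⁺=0.0000, hold=0.0000 ⇒ V=0.0000 continue | (k=8,j=8): S=235.9285, (K−S)⁺=0.0000, hold=0.0000 ⇒ V=0.0000 continue  boundary S*=93.7072
step 7: (k=7,j=0): S=74.3911, (K−S)⁺=28.4989, hold=28.1230 ⇒ V=28.4989 exercise | (k=7,j=1): S=86.7672, (K−S)⁺=16.1228, hold=15.7469 ⇒ V=16.1228 exercise | (k=7,j=2): S=101.2023, (K−S)⁺=1.6877, hold=4.9516 ⇒ V=4.9516 continue | (k=7,j=3): S=118.0388, (K−S)⁺=0.0000, hold=0.4112 ⇒ V=0.4112 continue | (k=7,j=4): S=137.6764, (K−S)⁺=0.0000, hold=0.0000 ⇒ V=0.0000 continue | (k=7,j=5): S=160.5809, (K−S)⁺=0.0000, hold=0.0000 ⇒ V=0.0000 continue | (k=7,j=6): S=187.2960, (K−S)⁺=0.0000, hold=0.0000 ⇒ V=0.0000 continue | (k=7,j=7): S=218.4556, (K−S)⁺=0.0000, hold=0.0000 ⇒ V=0.0000 continue  boundary S*=86.7672
step 6: (k=6,j=0): S=80.3412, (K−S)⁺=22.5488, hold=22.1729 ⇒ V=22.5488 exercise | (k=6,j=1): S=93.7072, (K−S)⁺=9.1828, hold=10.4478 ⇒ V=10.4478 continue | (k=6,j=2): S=109.2968, (K−S)⁺=0.0000, hold=2.6509 ⇒ V=2.6509 continue | (k=6,j=3): S=127.4800, (K−S)⁺=0.0000, hold=0.2030 ⇒ V=0.2030 continue | (k=6,j=4): S=148.6882, (K−S)⁺=0.0000, hold=0.0000 ⇒ V=0.0000 continue | (k=6,j=5): S=173.4248, (K−S)⁺=0.0000, hold=0.0000 ⇒ V=0.0000 continue | (k=6,j=6): S=202.2767, (K−S)⁺=0.0000, hold=0.0000 ⇒ V=0.0000 continue  boundary S*=80.3412
step 5: (k=5,j=0): S=86.7672, (K−S)⁺=16.1228, hold=16.3829 ⇒ V=16.3829 continue | (k=5,j=1): S=101.2023, (K−S)⁺=1.6877, hold=6.4899 ⇒ V=6.4899 continue | (k=5,j=2): S=118.0388, (K−S)⁺=0.0000, hold=1.4106 ⇒ V=1.4106 continue | (k=5,j=3): S=137.6764, (K−S)⁺=0.0000, hold=0.1002 ⇒ V=0.1002 continue | (k=5,j=4): S=160.5809, (K−S)⁺=0.0000, hold=0.0000 ⇒ V=0.0000 continue | (k=5,j=5): S=187.2960, (K−S)⁺=0.0000, hold=0.0000 ⇒ V=0.0000 continue  boundary S*=-
step 4: (k=4,j=0): S=93.7072, (K−S)⁺=9.1828, hold=11.3495 ⇒ V=11.3495 continue | (k=4,j=1): S=109.2968, (K−S)⁺=0.0000, hold=3.9127 ⇒ V=3.9127 continue | (k=4,j=2): S=127.4800, (K−S)⁺=0.0000, hold=0.7467 ⇒ V=0.7467 continue | (k=4,j=3): S=148.6882, (K−S)⁺=0.0000, hold=0.0495 ⇒ V=0.0495 continue | (k=4,j=4): S=173.4248, (K−S)⁺=0.0000, hold=0.0000 ⇒ V=0.0000 continue  boundary S*=-
step 3: (k=3,j=0): S=101.2023, (K−S)⁺=1.6877, hold=7.5693 ⇒ V=7.5693 continue | (k=3,j=1): S=118.0388, (K−S)⁺=0.0000, hold=2.3067 ⇒ V=2.3067 continue | (k=3,j=2): S=137.6764, (K−S)⁺=0.0000, hold=0.3934 ⇒ V=0.3934 continue | (k=3,j=3): S=160.5809, (K−S)⁺=0.0000, hold=0.0244 ⇒ V=0.0244 continue  boundary S*=-
step 2: (k=2,j=0): S=109.2968, (K−S)⁺=0.0000, hold=4.8960 ⇒ V=4.8960 continue | (k=2,j=1): S=127.4800, (K−S)⁺=0.0000, hold=1.3364 ⇒ V=1.3364 continue | (k=2,j=2): S=148.6882, (K−S)⁺=0.0000, hold=0.2065 ⇒ V=0.2065 continue  boundary S*=-
step 1: (k=1,j=0): S=118.0388, (K−S)⁺=0.0000, hold=3.0886 ⇒ V=3.0886 continue | (k=1,j=1): S=137.6764, (K−S)⁺=0.0000, hold=0.7635 ⇒ V=0.7635 continue  boundary S*=-
step 0: (k=0,j=0): S=127.4800, (K−S)⁺=0.0000, hold=1.9084 ⇒ V=1.9084 continue  boundary S*=-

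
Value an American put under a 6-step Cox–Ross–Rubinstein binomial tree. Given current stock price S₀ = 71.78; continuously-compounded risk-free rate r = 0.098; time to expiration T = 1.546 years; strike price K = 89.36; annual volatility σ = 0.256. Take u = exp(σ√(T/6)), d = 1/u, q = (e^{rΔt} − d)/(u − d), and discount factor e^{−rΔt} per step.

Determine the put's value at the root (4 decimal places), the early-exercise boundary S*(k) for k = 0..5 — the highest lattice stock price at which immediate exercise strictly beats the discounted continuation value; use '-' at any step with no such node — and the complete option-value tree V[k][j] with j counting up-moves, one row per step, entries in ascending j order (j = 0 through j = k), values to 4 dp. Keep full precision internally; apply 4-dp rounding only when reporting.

price = 17.5800
boundary = 71.7800 63.0330 71.7800 63.0330 71.7800 81.7408
tree:
17.5800
26.3270 10.0155
34.0081 17.5800 4.6603
40.7533 26.3270 9.2247 1.3665
46.6764 34.0081 17.5800 3.2266 0.0000
51.8778 40.7533 26.3270 7.6192 0.0000 0.0000
56.4453 46.6764 34.0081 17.5800 0.0000 0.0000 0.0000

params: Δt=0.25767 u=1.13877 d=0.87814 q=0.56568 e^(-rΔt)=0.97506
t_6 payoffs: 56.4453 46.6764 34.0081 17.5800 0.0000 0.0000 0.0000
t_5: node(5,0) S=37.4822 payoff=51.8778 vs cont=49.6496 → 51.8778 [stop]  node(5,1) S=48.6067 payoff=40.7533 vs cont=38.5250 → 40.7533 [stop]  node(5,2) S=63.0330 payoff=26.3270 vs cont=24.0988 → 26.3270 [stop]  node(5,3) S=81.7408 payoff=7.6192 vs cont=7.4450 → 7.6192 [stop]  node(5,4) S=106.0011 payoff=0.0000 vs cont=0.0000 → 0.0000 [wait]  node(5,5) S=137.4617 payoff=0.0000 vs cont=0.0000 → 0.0000 [wait]  ⇒ S*(5)=81.7408
t_4: node(4,0) S=42.6836 payoff=46.6764 vs cont=44.4482 → 46.6764 [stop]  node(4,1) S=55.3519 payoff=34.0081 vs cont=31.7799 → 34.0081 [stop]  node(4,2) S=71.7800 payoff=17.5800 vs cont=15.3518 → 17.5800 [stop]  node(4,3) S=93.0839 payoff=0.0000 vs cont=3.2266 → 3.2266 [wait]  node(4,4) S=120.7108 payoff=0.0000 vs cont=0.0000 → 0.0000 [wait]  ⇒ S*(4)=71.7800
t_3: node(3,0) S=48.6067 payoff=40.7533 vs cont=38.5250 → 40.7533 [stop]  node(3,1) S=63.0330 payoff=26.3270 vs cont=24.0988 → 26.3270 [stop]  node(3,2) S=81.7408 payoff=7.6192 vs cont=9.2247 → 9.2247 [wait]  node(3,3) S=106.0011 payoff=0.0000 vs cont=1.3665 → 1.3665 [wait]  ⇒ S*(3)=63.0330
t_2: node(2,0) S=55.3519 payoff=34.0081 vs cont=31.7799 → 34.0081 [stop]  node(2,1) S=71.7800 payoff=17.5800 vs cont=16.2374 → 17.5800 [stop]  node(2,2) S=93.0839 payoff=0.0000 vs cont=4.6603 → 4.6603 [wait]  ⇒ S*(2)=71.7800
t_1: node(1,0) S=63.0330 payoff=26.3270 vs cont=24.0988 → 26.3270 [stop]  node(1,1) S=81.7408 payoff=7.6192 vs cont=10.0155 → 10.0155 [wait]  ⇒ S*(1)=63.0330
t_0: node(0,0) S=71.7800 payoff=17.5800 vs cont=16.6735 → 17.5800 [stop]  ⇒ S*(0)=71.7800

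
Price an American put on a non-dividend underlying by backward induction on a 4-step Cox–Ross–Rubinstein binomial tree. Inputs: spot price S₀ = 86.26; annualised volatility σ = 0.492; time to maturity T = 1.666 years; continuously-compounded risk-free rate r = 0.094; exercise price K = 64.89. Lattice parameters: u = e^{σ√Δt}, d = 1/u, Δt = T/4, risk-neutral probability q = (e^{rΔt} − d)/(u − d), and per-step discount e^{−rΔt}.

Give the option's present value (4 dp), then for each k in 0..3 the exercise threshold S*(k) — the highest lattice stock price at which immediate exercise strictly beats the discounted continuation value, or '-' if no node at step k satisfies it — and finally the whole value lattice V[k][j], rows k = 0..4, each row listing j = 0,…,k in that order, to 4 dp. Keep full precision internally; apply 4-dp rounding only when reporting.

price = 7.1646
boundary = - - - 33.2749
tree:
7.1646
12.2132 2.3552
20.1429 4.7384 0.0000
31.6151 9.5332 0.0000 0.0000
40.6675 19.1797 0.0000 0.0000 0.0000

params: Δt=0.41650 u=1.37372 d=0.72795 q=0.48311 e^(-rΔt)=0.96161
t_4 payoffs: 40.6675 19.1797 0.0000 0.0000 0.0000
t_3: node(3,0) S=33.2749 payoff=31.6151 vs cont=29.1237 → 31.6151 [stop]  node(3,1) S=62.7931 payoff=2.0969 vs cont=9.5332 → 9.5332 [wait]  node(3,2) S=118.4969 payoff=0.0000 vs cont=0.0000 → 0.0000 [wait]  node(3,3) S=223.6158 payoff=0.0000 vs cont=0.0000 → 0.0000 [wait]  ⇒ S*(3)=33.2749
t_2: node(2,0) S=45.7103 payoff=19.1797 vs cont=20.1429 → 20.1429 [wait]  node(2,1) S=86.2600 payoff=0.0000 vs cont=4.7384 → 4.7384 [wait]  node(2,2) S=162.7814 payoff=0.0000 vs cont=0.0000 → 0.0000 [wait]  ⇒ S*(2)=-
t_1: node(1,0) S=62.7931 payoff=2.0969 vs cont=12.2132 → 12.2132 [wait]  node(1,1) S=118.4969 payoff=0.0000 vs cont=2.3552 → 2.3552 [wait]  ⇒ S*(1)=-
t_0: node(0,0) S=86.2600 payoff=0.0000 vs cont=7.1646 → 7.1646 [wait]  ⇒ S*(0)=-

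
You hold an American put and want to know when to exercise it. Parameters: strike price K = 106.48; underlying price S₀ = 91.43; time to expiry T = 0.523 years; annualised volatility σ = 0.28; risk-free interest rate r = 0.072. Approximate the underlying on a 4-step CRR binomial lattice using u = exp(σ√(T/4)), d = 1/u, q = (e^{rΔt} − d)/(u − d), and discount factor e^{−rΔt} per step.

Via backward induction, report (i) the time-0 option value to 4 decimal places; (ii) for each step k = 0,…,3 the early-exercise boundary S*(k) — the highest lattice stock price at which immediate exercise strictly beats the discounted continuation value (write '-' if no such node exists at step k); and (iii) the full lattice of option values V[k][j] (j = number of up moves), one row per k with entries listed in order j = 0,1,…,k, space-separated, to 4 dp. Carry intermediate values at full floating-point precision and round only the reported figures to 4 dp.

Δt=0.13075, u=1.10655, d=0.90371, q=0.52134, disc=e^(-rΔt)=0.99063
k=4 terminal: V=max(K-S,0) → 45.4974 31.8098 15.0500 0.0000 0.0000
k=3: j=0 S=67.4802 intr=38.9998 cont=38.0021 V=38.9998[EX]; j=1 S=82.6262 intr=23.8538 cont=22.8561 V=23.8538[EX]; j=2 S=101.1718 intr=5.3082 cont=7.1363 V=7.1363[hold]; j=3 S=123.8799 intr=0.0000 cont=0.0000 V=0.0000[hold]  S*(3)=82.6262
k=2: j=0 S=74.6702 intr=31.8098 cont=30.8121 V=31.8098[EX]; j=1 S=91.4300 intr=15.0500 cont=14.9964 V=15.0500[EX]; j=2 S=111.9515 intr=0.0000 cont=3.3839 V=3.3839[hold]  S*(2)=91.4300
k=1: j=0 S=82.6262 intr=23.8538 cont=22.8561 V=23.8538[EX]; j=1 S=101.1718 intr=5.3082 cont=8.8839 V=8.8839[hold]  S*(1)=82.6262
k=0: j=0 S=91.4300 intr=15.0500 cont=15.8990 V=15.8990[hold]  S*(0)=-

price = 15.8990
boundary = - 82.6262 91.4300 82.6262
tree:
15.8990
23.8538 8.8839
31.8098 15.0500 3.3839
38.9998 23.8538 7.1363 0.0000
45.4974 31.8098 15.0500 0.0000 0.0000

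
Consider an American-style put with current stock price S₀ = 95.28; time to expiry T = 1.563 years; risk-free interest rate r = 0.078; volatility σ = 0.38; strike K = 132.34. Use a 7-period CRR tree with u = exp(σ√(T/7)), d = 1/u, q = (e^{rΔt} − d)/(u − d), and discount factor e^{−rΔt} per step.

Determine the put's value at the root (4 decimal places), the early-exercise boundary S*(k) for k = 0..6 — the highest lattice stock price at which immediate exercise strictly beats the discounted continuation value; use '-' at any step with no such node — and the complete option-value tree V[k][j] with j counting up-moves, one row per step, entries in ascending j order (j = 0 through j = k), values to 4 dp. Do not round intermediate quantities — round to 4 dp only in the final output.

params: Δt=0.22329 u=1.19669 d=0.83564 q=0.50389 e^(-rΔt)=0.98273
t_7 payoffs: 105.2304 93.5171 76.7427 52.7206 18.3191 0.0000 0.0000 0.0000
t_6: node(6,0) S=32.4418 payoff=99.8982 vs cont=97.6132 → 99.8982 [stop]  node(6,1) S=46.4591 payoff=85.8809 vs cont=83.5960 → 85.8809 [stop]  node(6,2) S=66.5329 payoff=65.8071 vs cont=63.5222 → 65.8071 [stop]  node(6,3) S=95.2800 payoff=37.0600 vs cont=34.7751 → 37.0600 [stop]  node(6,4) S=136.4480 payoff=0.0000 vs cont=8.9314 → 8.9314 [wait]  node(6,5) S=195.4036 payoff=0.0000 vs cont=0.0000 → 0.0000 [wait]  node(6,6) S=279.8324 payoff=0.0000 vs cont=0.0000 → 0.0000 [wait]  ⇒ S*(6)=95.2800
t_5: node(5,0) S=38.8229 payoff=93.5171 vs cont=91.2322 → 93.5171 [stop]  node(5,1) S=55.5973 payoff=76.7427 vs cont=74.4578 → 76.7427 [stop]  node(5,2) S=79.6194 payoff=52.7206 vs cont=50.4357 → 52.7206 [stop]  node(5,3) S=114.0209 payoff=18.3191 vs cont=22.4912 → 22.4912 [wait]  node(5,4) S=163.2864 payoff=0.0000 vs cont=4.3545 → 4.3545 [wait]  node(5,5) S=233.8381 payoff=0.0000 vs cont=0.0000 → 0.0000 [wait]  ⇒ S*(5)=79.6194
t_4: node(4,0) S=46.4591 payoff=85.8809 vs cont=83.5960 → 85.8809 [stop]  node(4,1) S=66.5329 payoff=65.8071 vs cont=63.5222 → 65.8071 [stop]  node(4,2) S=95.2800 payoff=37.0600 vs cont=36.8410 → 37.0600 [stop]  node(4,3) S=136.4480 payoff=0.0000 vs cont=13.1217 → 13.1217 [wait]  node(4,4) S=195.4036 payoff=0.0000 vs cont=2.1230 → 2.1230 [wait]  ⇒ S*(4)=95.2800
t_3: node(3,0) S=55.5973 payoff=76.7427 vs cont=74.4578 → 76.7427 [stop]  node(3,1) S=79.6194 payoff=52.7206 vs cont=50.4357 → 52.7206 [stop]  node(3,2) S=114.0209 payoff=18.3191 vs cont=24.5662 → 24.5662 [wait]  node(3,3) S=163.2864 payoff=0.0000 vs cont=7.4487 → 7.4487 [wait]  ⇒ S*(3)=79.6194
t_2: node(2,0) S=66.5329 payoff=65.8071 vs cont=63.5222 → 65.8071 [stop]  node(2,1) S=95.2800 payoff=37.0600 vs cont=37.8686 → 37.8686 [wait]  node(2,2) S=136.4480 payoff=0.0000 vs cont=15.6656 → 15.6656 [wait]  ⇒ S*(2)=66.5329
t_1: node(1,0) S=79.6194 payoff=52.7206 vs cont=50.8361 → 52.7206 [stop]  node(1,1) S=114.0209 payoff=18.3191 vs cont=26.2201 → 26.2201 [wait]  ⇒ S*(1)=79.6194
t_0: node(0,0) S=95.2800 payoff=37.0600 vs cont=38.6876 → 38.6876 [wait]  ⇒ S*(0)=-

price = 38.6876
boundary = - 79.6194 66.5329 79.6194 95.2800 79.6194 95.2800
tree:
38.6876
52.7206 26.2201
65.8071 37.8686 15.6656
76.7427 52.7206 24.5662 7.4487
85.8809 65.8071 37.0600 13.1217 2.1230
93.5171 76.7427 52.7206 22.4912 4.3545 0.0000
99.8982 85.8809 65.8071 37.0600 8.9314 0.0000 0.0000
105.2304 93.5171 76.7427 52.7206 18.3191 0.0000 0.0000 0.0000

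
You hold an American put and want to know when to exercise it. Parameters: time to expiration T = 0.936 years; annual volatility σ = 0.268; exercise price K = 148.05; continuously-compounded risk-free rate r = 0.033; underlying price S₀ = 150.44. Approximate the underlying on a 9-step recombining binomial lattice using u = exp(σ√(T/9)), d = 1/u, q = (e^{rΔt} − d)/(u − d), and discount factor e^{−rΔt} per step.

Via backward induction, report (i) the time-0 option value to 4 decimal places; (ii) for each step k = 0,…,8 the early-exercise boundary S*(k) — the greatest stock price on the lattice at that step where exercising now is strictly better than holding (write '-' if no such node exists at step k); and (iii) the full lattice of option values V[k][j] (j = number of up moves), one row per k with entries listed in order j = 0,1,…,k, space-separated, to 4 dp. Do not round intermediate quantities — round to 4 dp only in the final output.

Δt=0.10400  u=1.09027  d=0.91720  q=0.49827  discount=0.99657
step 9 (expiry): payoffs max(K−S,0) = 78.9387 65.8979 50.3963 31.9697 10.0661 0.0000 0.0000 0.0000 0.0000 0.0000
step 8: (k=8,j=0): S=75.3501, (K−S)⁺=72.6999, hold=72.1927 ⇒ V=72.6999 exercise | (k=8,j=1): S=89.5682, (K−S)⁺=58.4818, hold=57.9746 ⇒ V=58.4818 exercise | (k=8,j=2): S=106.4691, (K−S)⁺=41.5809, hold=41.0737 ⇒ V=41.5809 exercise | (k=8,j=3): S=126.5591, (K−S)⁺=21.4909, hold=20.9836 ⇒ V=21.4909 exercise | (k=8,j=4): S=150.4400, (K−S)⁺=0.0000, hold=5.0332 ⇒ V=5.0332 continue | (k=8,j=5): S=178.8271, (K−S)⁺=0.0000, hold=0.0000 ⇒ V=0.0000 continue | (k=8,j=6): S=212.5706, (K−S)⁺=0.0000, hold=0.0000 ⇒ V=0.0000 continue | (k=8,j=7): S=252.6812, (K−S)⁺=0.0000, hold=0.0000 ⇒ V=0.0000 continue | (k=8,j=8): S=300.3605, (K−S)⁺=0.0000, hold=0.0000 ⇒ V=0.0000 continue  boundary S*=126.5591
step 7: (k=7,j=0): S=82.1521, (K−S)⁺=65.8979, hold=65.3907 ⇒ V=65.8979 exercise | (k=7,j=1): S=97.6537, (K−S)⁺=50.3963, hold=49.8891 ⇒ V=50.3963 exercise | (k=7,j=2): S=116.0803, (K−S)⁺=31.9697, hold=31.4625 ⇒ V=31.9697 exercise | (k=7,j=3): S=137.9839, (K−S)⁺=10.0661, hold=13.2449 ⇒ V=13.2449 continue | (k=7,j=4): S=164.0206, (K−S)⁺=0.0000, hold=2.5166 ⇒ V=2.5166 continue | (k=7,j=5): S=194.9702, (K−S)⁺=0.0000, hold=0.0000 ⇒ V=0.0000 continue | (k=7,j=6): S=231.7598, (K−S)⁺=0.0000, hold=0.0000 ⇒ V=0.0000 continue | (k=7,j=7): S=275.4913, (K−S)⁺=0.0000, hold=0.0000 ⇒ V=0.0000 continue  boundary S*=116.0803
step 6: (k=6,j=0): S=89.5682, (K−S)⁺=58.4818, hold=57.9746 ⇒ V=58.4818 exercise | (k=6,j=1): S=106.4691, (K−S)⁺=41.5809, hold=41.0737 ⇒ V=41.5809 exercise | (k=6,j=2): S=126.5591, (K−S)⁺=21.4909, hold=22.5621 ⇒ V=22.5621 continue | (k=6,j=3): S=150.4400, (K−S)⁺=0.0000, hold=7.8723 ⇒ V=7.8723 continue | (k=6,j=4): S=178.8271, (K−S)⁺=0.0000, hold=1.2583 ⇒ V=1.2583 continue | (k=6,j=5): S=212.5706, (K−S)⁺=0.0000, hold=0.0000 ⇒ V=0.0000 continue | (k=6,j=6): S=252.6812, (K−S)⁺=0.0000, hold=0.0000 ⇒ V=0.0000 continue  boundary S*=106.4691
step 5: (k=5,j=0): S=97.6537, (K−S)⁺=50.3963, hold=49.8891 ⇒ V=50.3963 exercise | (k=5,j=1): S=116.0803, (K−S)⁺=31.9697, hold=31.9944 ⇒ V=31.9944 continue | (k=5,j=2): S=137.9839, (K−S)⁺=10.0661, hold=15.1904 ⇒ V=15.1904 continue | (k=5,j=3): S=164.0206, (K−S)⁺=0.0000, hold=4.5611 ⇒ V=4.5611 continue | (k=5,j=4): S=194.9702, (K−S)⁺=0.0000, hold=0.6292 ⇒ V=0.6292 continue | (k=5,j=5): S=231.7598, (K−S)⁺=0.0000, hold=0.0000 ⇒ V=0.0000 continue  boundary S*=97.6537
step 4: (k=4,j=0): S=106.4691, (K−S)⁺=41.5809, hold=41.0859 ⇒ V=41.5809 exercise | (k=4,j=1): S=126.5591, (K−S)⁺=21.4909, hold=23.5405 ⇒ V=23.5405 continue | (k=4,j=2): S=150.4400, (K−S)⁺=0.0000, hold=9.8602 ⇒ V=9.8602 continue | (k=4,j=3): S=178.8271, (K−S)⁺=0.0000, hold=2.5930 ⇒ V=2.5930 continue | (k=4,j=4): S=212.5706, (K−S)⁺=0.0000, hold=0.3146 ⇒ V=0.3146 continue  boundary S*=106.4691
step 3: (k=3,j=0): S=116.0803, (K−S)⁺=31.9697, hold=32.4803 ⇒ V=32.4803 continue | (k=3,j=1): S=137.9839, (K−S)⁺=10.0661, hold=16.6667 ⇒ V=16.6667 continue | (k=3,j=2): S=164.0206, (K−S)⁺=0.0000, hold=6.2178 ⇒ V=6.2178 continue | (k=3,j=3): S=194.9702, (K−S)⁺=0.0000, hold=1.4527 ⇒ V=1.4527 continue  boundary S*=-
step 2: (k=2,j=0): S=126.5591, (K−S)⁺=21.4909, hold=24.5165 ⇒ V=24.5165 continue | (k=2,j=1): S=150.4400, (K−S)⁺=0.0000, hold=11.4211 ⇒ V=11.4211 continue | (k=2,j=2): S=178.8271, (K−S)⁺=0.0000, hold=3.8303 ⇒ V=3.8303 continue  boundary S*=-
step 1: (k=1,j=0): S=137.9839, (K−S)⁺=10.0661, hold=17.9298 ⇒ V=17.9298 continue | (k=1,j=1): S=164.0206, (K−S)⁺=0.0000, hold=7.6127 ⇒ V=7.6127 continue  boundary S*=-
step 0: (k=0,j=0): S=150.4400, (K−S)⁺=0.0000, hold=12.7453 ⇒ V=12.7453 continue  boundary S*=-

price = 12.7453
boundary = - - - - 106.4691 97.6537 106.4691 116.0803 126.5591
tree:
12.7453
17.9298 7.6127
24.5165 11.4211 3.8303
32.4803 16.6667 6.2178 1.4527
41.5809 23.5405 9.8602 2.5930 0.3146
50.3963 31.9944 15.1904 4.5611 0.6292 0.0000
58.4818 41.5809 22.5621 7.8723 1.2583 0.0000 0.0000
65.8979 50.3963 31.9697 13.2449 2.5166 0.0000 0.0000 0.0000
72.6999 58.4818 41.5809 21.4909 5.0332 0.0000 0.0000 0.0000 0.0000
78.9387 65.8979 50.3963 31.9697 10.0661 0.0000 0.0000 0.0000 0.0000 0.0000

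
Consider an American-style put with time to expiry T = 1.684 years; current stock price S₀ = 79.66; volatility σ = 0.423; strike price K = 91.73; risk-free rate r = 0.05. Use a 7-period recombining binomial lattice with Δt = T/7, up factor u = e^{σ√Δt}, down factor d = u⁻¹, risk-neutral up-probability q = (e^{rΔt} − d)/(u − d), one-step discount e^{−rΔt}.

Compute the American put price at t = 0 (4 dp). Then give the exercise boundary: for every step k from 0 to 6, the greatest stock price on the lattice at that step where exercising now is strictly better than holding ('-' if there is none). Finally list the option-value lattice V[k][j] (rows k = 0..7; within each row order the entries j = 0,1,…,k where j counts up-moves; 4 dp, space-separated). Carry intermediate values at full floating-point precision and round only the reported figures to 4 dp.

Δt=0.24057  u=1.23056  d=0.81263  q=0.47727  discount=0.98804
step 7 (expiry): payoffs max(K−S,0) = 73.0873 63.4996 48.9809 26.9955 0.0000 0.0000 0.0000 0.0000
step 6: (k=6,j=0): S=22.9410, (K−S)⁺=68.7890, hold=67.6922 ⇒ V=68.7890 exercise | (k=6,j=1): S=34.7394, (K−S)⁺=56.9906, hold=55.8938 ⇒ V=56.9906 exercise | (k=6,j=2): S=52.6055, (K−S)⁺=39.1245, hold=38.0277 ⇒ V=39.1245 exercise | (k=6,j=3): S=79.6600, (K−S)⁺=12.0700, hold=13.9426 ⇒ V=13.9426 continue | (k=6,j=4): S=120.6284, (K−S)⁺=0.0000, hold=0.0000 ⇒ V=0.0000 continue | (k=6,j=5): S=182.6663, (K−S)⁺=0.0000, hold=0.0000 ⇒ V=0.0000 continue | (k=6,j=6): S=276.6098, (K−S)⁺=0.0000, hold=0.0000 ⇒ V=0.0000 continue  boundary S*=52.6055
step 5: (k=5,j=0): S=28.2304, (K−S)⁺=63.4996, hold=62.4028 ⇒ V=63.4996 exercise | (k=5,j=1): S=42.7491, (K−S)⁺=48.9809, hold=47.8842 ⇒ V=48.9809 exercise | (k=5,j=2): S=64.7345, (K−S)⁺=26.9955, hold=26.7818 ⇒ V=26.9955 exercise | (k=5,j=3): S=98.0268, (K−S)⁺=0.0000, hold=7.2010 ⇒ V=7.2010 continue | (k=5,j=4): S=148.4410, (K−S)⁺=0.0000, hold=0.0000 ⇒ V=0.0000 continue | (k=5,j=5): S=224.7828, (K−S)⁺=0.0000, hold=0.0000 ⇒ V=0.0000 continue  boundary S*=64.7345
step 4: (k=4,j=0): S=34.7394, (K−S)⁺=56.9906, hold=55.8938 ⇒ V=56.9906 exercise | (k=4,j=1): S=52.6055, (K−S)⁺=39.1245, hold=38.0277 ⇒ V=39.1245 exercise | (k=4,j=2): S=79.6600, (K−S)⁺=12.0700, hold=17.3383 ⇒ V=17.3383 continue | (k=4,j=3): S=120.6284, (K−S)⁺=0.0000, hold=3.7192 ⇒ V=3.7192 continue | (k=4,j=4): S=182.6663, (K−S)⁺=0.0000, hold=0.0000 ⇒ V=0.0000 continue  boundary S*=52.6055
step 3: (k=3,j=0): S=42.7491, (K−S)⁺=48.9809, hold=47.8842 ⇒ V=48.9809 exercise | (k=3,j=1): S=64.7345, (K−S)⁺=26.9955, hold=28.3831 ⇒ V=28.3831 continue | (k=3,j=2): S=98.0268, (K−S)⁺=0.0000, hold=10.7087 ⇒ V=10.7087 continue | (k=3,j=3): S=148.4410, (K−S)⁺=0.0000, hold=1.9209 ⇒ V=1.9209 continue  boundary S*=42.7491
step 2: (k=2,j=0): S=52.6055, (K−S)⁺=39.1245, hold=38.6821 ⇒ V=39.1245 exercise | (k=2,j=1): S=79.6600, (K−S)⁺=12.0700, hold=19.7091 ⇒ V=19.7091 continue | (k=2,j=2): S=120.6284, (K−S)⁺=0.0000, hold=6.4366 ⇒ V=6.4366 continue  boundary S*=52.6055
step 1: (k=1,j=0): S=64.7345, (K−S)⁺=26.9955, hold=29.5011 ⇒ V=29.5011 continue | (k=1,j=1): S=98.0268, (K−S)⁺=0.0000, hold=13.2146 ⇒ V=13.2146 continue  boundary S*=-
step 0: (k=0,j=0): S=79.6600, (K−S)⁺=12.0700, hold=21.4682 ⇒ V=21.4682 continue  boundary S*=-

price = 21.4682
boundary = - - 52.6055 42.7491 52.6055 64.7345 52.6055
tree:
21.4682
29.5011 13.2146
39.1245 19.7091 6.4366
48.9809 28.3831 10.7087 1.9209
56.9906 39.1245 17.3383 3.7192 0.0000
63.4996 48.9809 26.9955 7.2010 0.0000 0.0000
68.7890 56.9906 39.1245 13.9426 0.0000 0.0000 0.0000
73.0873 63.4996 48.9809 26.9955 0.0000 0.0000 0.0000 0.0000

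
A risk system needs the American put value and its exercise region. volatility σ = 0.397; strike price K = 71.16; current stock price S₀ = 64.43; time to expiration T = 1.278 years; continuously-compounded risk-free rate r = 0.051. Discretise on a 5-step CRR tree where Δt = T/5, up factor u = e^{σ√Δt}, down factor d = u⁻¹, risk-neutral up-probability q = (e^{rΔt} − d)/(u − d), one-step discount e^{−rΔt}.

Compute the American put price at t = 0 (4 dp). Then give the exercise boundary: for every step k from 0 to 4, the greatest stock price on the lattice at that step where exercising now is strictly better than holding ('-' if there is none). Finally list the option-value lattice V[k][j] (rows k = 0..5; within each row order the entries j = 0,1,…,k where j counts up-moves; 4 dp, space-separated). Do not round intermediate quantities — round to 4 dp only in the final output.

price = 13.6627
boundary = - - 43.1274 35.2846 43.1274
tree:
13.6627
19.9871 7.2501
28.0326 11.9001 2.4591
35.8754 18.8076 4.8138 0.0000
42.2919 28.0326 9.4233 0.0000 0.0000
47.5416 35.8754 18.4467 0.0000 0.0000 0.0000

Δt=0.25560  u=1.22227  d=0.81815  q=0.48246  discount=0.98705
step 5 (expiry): payoffs max(K−S,0) = 47.5416 35.8754 18.4467 0.0000 0.0000 0.0000
step 4: (k=4,j=0): S=28.8681, (K−S)⁺=42.2919, hold=41.3703 ⇒ V=42.2919 exercise | (k=4,j=1): S=43.1274, (K−S)⁺=28.0326, hold=27.1110 ⇒ V=28.0326 exercise | (k=4,j=2): S=64.4300, (K−S)⁺=6.7300, hold=9.4233 ⇒ V=9.4233 continue | (k=4,j=3): S=96.2550, (K−S)⁺=0.0000, hold=0.0000 ⇒ V=0.0000 continue | (k=4,j=4): S=143.7999, (K−S)⁺=0.0000, hold=0.0000 ⇒ V=0.0000 continue  boundary S*=43.1274
step 3: (k=3,j=0): S=35.2846, (K−S)⁺=35.8754, hold=34.9538 ⇒ V=35.8754 exercise | (k=3,j=1): S=52.7133, (K−S)⁺=18.4467, hold=18.8076 ⇒ V=18.8076 continue | (k=3,j=2): S=78.7509, (K−S)⁺=0.0000, hold=4.8138 ⇒ V=4.8138 continue | (k=3,j=3): S=117.6498, (K−S)⁺=0.0000, hold=0.0000 ⇒ V=0.0000 continue  boundary S*=35.2846
step 2: (k=2,j=0): S=43.1274, (K−S)⁺=28.0326, hold=27.2829 ⇒ V=28.0326 exercise | (k=2,j=1): S=64.4300, (K−S)⁺=6.7300, hold=11.9001 ⇒ V=11.9001 continue | (k=2,j=2): S=96.2550, (K−S)⁺=0.0000, hold=2.4591 ⇒ V=2.4591 continue  boundary S*=43.1274
step 1: (k=1,j=0): S=52.7133, (K−S)⁺=18.4467, hold=19.9871 ⇒ V=19.9871 continue | (k=1,j=1): S=78.7509, (K−S)⁺=0.0000, hold=7.2501 ⇒ V=7.2501 continue  boundary S*=-
step 0: (k=0,j=0): S=64.4300, (K−S)⁺=6.7300, hold=13.6627 ⇒ V=13.6627 continue  boundary S*=-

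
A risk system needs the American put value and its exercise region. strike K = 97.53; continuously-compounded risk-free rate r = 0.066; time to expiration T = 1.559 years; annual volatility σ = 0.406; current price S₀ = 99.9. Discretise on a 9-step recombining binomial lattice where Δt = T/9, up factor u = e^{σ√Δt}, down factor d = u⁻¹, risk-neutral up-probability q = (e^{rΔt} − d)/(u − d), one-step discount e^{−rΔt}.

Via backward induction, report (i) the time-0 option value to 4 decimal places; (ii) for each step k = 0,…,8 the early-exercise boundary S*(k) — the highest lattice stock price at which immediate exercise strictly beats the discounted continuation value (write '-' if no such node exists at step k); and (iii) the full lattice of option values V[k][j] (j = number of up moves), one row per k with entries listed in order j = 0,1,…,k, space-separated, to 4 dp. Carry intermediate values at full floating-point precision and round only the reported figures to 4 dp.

Δt=0.17322, u=1.18409, d=0.84453, q=0.49172, disc=e^(-rΔt)=0.98863
k=9 terminal: V=max(K-S,0) → 75.6980 66.9199 54.6123 37.3561 13.1616 0.0000 0.0000 0.0000 0.0000 0.0000
k=8: j=0 S=25.8511 intr=71.6789 cont=70.5702 V=71.6789[EX]; j=1 S=36.2452 intr=61.2848 cont=60.1761 V=61.2848[EX]; j=2 S=50.8185 intr=46.7115 cont=45.6028 V=46.7115[EX]; j=3 S=71.2515 intr=26.2785 cont=25.1698 V=26.2785[EX]; j=4 S=99.9000 intr=0.0000 cont=6.6138 V=6.6138[hold]; j=5 S=140.0674 intr=0.0000 cont=0.0000 V=0.0000[hold]; j=6 S=196.3852 intr=0.0000 cont=0.0000 V=0.0000[hold]; j=7 S=275.3470 intr=0.0000 cont=0.0000 V=0.0000[hold]; j=8 S=386.0575 intr=0.0000 cont=0.0000 V=0.0000[hold]  S*(8)=71.2515
k=7: j=0 S=30.6101 intr=66.9199 cont=65.8112 V=66.9199[EX]; j=1 S=42.9177 intr=54.6123 cont=53.5036 V=54.6123[EX]; j=2 S=60.1739 intr=37.3561 cont=36.2474 V=37.3561[EX]; j=3 S=84.3684 intr=13.1616 cont=16.4202 V=16.4202[hold]; j=4 S=118.2909 intr=0.0000 cont=3.3235 V=3.3235[hold]; j=5 S=165.8529 intr=0.0000 cont=0.0000 V=0.0000[hold]; j=6 S=232.5383 intr=0.0000 cont=0.0000 V=0.0000[hold]; j=7 S=326.0365 intr=0.0000 cont=0.0000 V=0.0000[hold]  S*(7)=60.1739
k=6: j=0 S=36.2452 intr=61.2848 cont=60.1761 V=61.2848[EX]; j=1 S=50.8185 intr=46.7115 cont=45.6028 V=46.7115[EX]; j=2 S=71.2515 intr=26.2785 cont=26.7539 V=26.7539[hold]; j=3 S=99.9000 intr=0.0000 cont=9.8669 V=9.8669[hold]; j=4 S=140.0674 intr=0.0000 cont=1.6700 V=1.6700[hold]; j=5 S=196.3852 intr=0.0000 cont=0.0000 V=0.0000[hold]; j=6 S=275.3470 intr=0.0000 cont=0.0000 V=0.0000[hold]  S*(6)=50.8185
k=5: j=0 S=42.9177 intr=54.6123 cont=53.5036 V=54.6123[EX]; j=1 S=60.1739 intr=37.3561 cont=36.4786 V=37.3561[EX]; j=2 S=84.3684 intr=13.1616 cont=18.2405 V=18.2405[hold]; j=3 S=118.2909 intr=0.0000 cont=5.7700 V=5.7700[hold]; j=4 S=165.8529 intr=0.0000 cont=0.8392 V=0.8392[hold]; j=5 S=232.5383 intr=0.0000 cont=0.0000 V=0.0000[hold]  S*(5)=60.1739
k=4: j=0 S=50.8185 intr=46.7115 cont=45.6028 V=46.7115[EX]; j=1 S=71.2515 intr=26.2785 cont=27.6388 V=27.6388[hold]; j=2 S=99.9000 intr=0.0000 cont=11.9709 V=11.9709[hold]; j=3 S=140.0674 intr=0.0000 cont=3.3074 V=3.3074[hold]; j=4 S=196.3852 intr=0.0000 cont=0.4217 V=0.4217[hold]  S*(4)=50.8185
k=3: j=0 S=60.1739 intr=37.3561 cont=36.9087 V=37.3561[EX]; j=1 S=84.3684 intr=13.1616 cont=19.7080 V=19.7080[hold]; j=2 S=118.2909 intr=0.0000 cont=7.6233 V=7.6233[hold]; j=3 S=165.8529 intr=0.0000 cont=1.8670 V=1.8670[hold]  S*(3)=60.1739
k=2: j=0 S=71.2515 intr=26.2785 cont=28.3522 V=28.3522[hold]; j=1 S=99.9000 intr=0.0000 cont=13.6092 V=13.6092[hold]; j=2 S=140.0674 intr=0.0000 cont=4.7383 V=4.7383[hold]  S*(2)=-
k=1: j=0 S=84.3684 intr=13.1616 cont=20.8630 V=20.8630[hold]; j=1 S=118.2909 intr=0.0000 cont=9.1421 V=9.1421[hold]  S*(1)=-
k=0: j=0 S=99.9000 intr=0.0000 cont=14.9280 V=14.9280[hold]  S*(0)=-

price = 14.9280
boundary = - - - 60.1739 50.8185 60.1739 50.8185 60.1739 71.2515
tree:
14.9280
20.8630 9.1421
28.3522 13.6092 4.7383
37.3561 19.7080 7.6233 1.8670
46.7115 27.6388 11.9709 3.3074 0.4217
54.6123 37.3561 18.2405 5.7700 0.8392 0.0000
61.2848 46.7115 26.7539 9.8669 1.6700 0.0000 0.0000
66.9199 54.6123 37.3561 16.4202 3.3235 0.0000 0.0000 0.0000
71.6789 61.2848 46.7115 26.2785 6.6138 0.0000 0.0000 0.0000 0.0000
75.6980 66.9199 54.6123 37.3561 13.1616 0.0000 0.0000 0.0000 0.0000 0.0000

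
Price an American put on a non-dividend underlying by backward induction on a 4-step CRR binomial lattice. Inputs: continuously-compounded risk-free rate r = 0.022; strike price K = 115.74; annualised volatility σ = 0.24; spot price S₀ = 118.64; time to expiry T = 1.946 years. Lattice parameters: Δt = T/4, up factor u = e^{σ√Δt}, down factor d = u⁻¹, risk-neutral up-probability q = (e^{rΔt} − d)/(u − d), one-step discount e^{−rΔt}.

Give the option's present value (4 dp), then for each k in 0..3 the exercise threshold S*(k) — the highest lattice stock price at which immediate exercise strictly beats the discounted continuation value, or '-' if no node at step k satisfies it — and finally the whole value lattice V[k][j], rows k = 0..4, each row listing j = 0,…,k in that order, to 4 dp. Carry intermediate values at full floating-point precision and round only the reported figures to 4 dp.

price = 11.6876
boundary = - - 84.8849 71.8009
tree:
11.6876
19.3678 3.9581
30.8551 7.8481 0.0000
43.9391 15.5613 0.0000 0.0000
55.0063 30.8551 0.0000 0.0000 0.0000

params: Δt=0.48650 u=1.18223 d=0.84586 q=0.49024 e^(-rΔt)=0.98935
t_4 payoffs: 55.0063 30.8551 0.0000 0.0000 0.0000
t_3: node(3,0) S=71.8009 payoff=43.9391 vs cont=42.7069 → 43.9391 [stop]  node(3,1) S=100.3531 payoff=15.3869 vs cont=15.5613 → 15.5613 [wait]  node(3,2) S=140.2593 payoff=0.0000 vs cont=0.0000 → 0.0000 [wait]  node(3,3) S=196.0345 payoff=0.0000 vs cont=0.0000 → 0.0000 [wait]  ⇒ S*(3)=71.8009
t_2: node(2,0) S=84.8849 payoff=30.8551 vs cont=29.7076 → 30.8551 [stop]  node(2,1) S=118.6400 payoff=0.0000 vs cont=7.8481 → 7.8481 [wait]  node(2,2) S=165.8181 payoff=0.0000 vs cont=0.0000 → 0.0000 [wait]  ⇒ S*(2)=84.8849
t_1: node(1,0) S=100.3531 payoff=15.3869 vs cont=19.3678 → 19.3678 [wait]  node(1,1) S=140.2593 payoff=0.0000 vs cont=3.9581 → 3.9581 [wait]  ⇒ S*(1)=-
t_0: node(0,0) S=118.6400 payoff=0.0000 vs cont=11.6876 → 11.6876 [wait]  ⇒ S*(0)=-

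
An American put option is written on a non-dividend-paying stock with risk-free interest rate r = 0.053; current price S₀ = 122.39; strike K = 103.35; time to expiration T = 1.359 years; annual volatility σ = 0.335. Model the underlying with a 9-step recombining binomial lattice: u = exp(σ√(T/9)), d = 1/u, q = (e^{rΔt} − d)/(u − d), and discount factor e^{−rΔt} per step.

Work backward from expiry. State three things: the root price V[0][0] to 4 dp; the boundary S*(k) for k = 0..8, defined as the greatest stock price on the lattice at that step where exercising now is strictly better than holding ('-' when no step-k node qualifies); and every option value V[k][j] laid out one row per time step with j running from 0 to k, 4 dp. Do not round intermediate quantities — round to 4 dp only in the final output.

price = 7.1572
boundary = - - - - 72.7120 63.8368 72.7120 82.8211 72.7120
tree:
7.1572
10.7753 3.6295
15.7864 5.9034 1.3984
22.4034 9.3783 2.4997 0.3121
30.6380 14.4730 4.3995 0.6271 0.0000
39.5132 21.5426 7.5880 1.2599 0.0000 0.0000
47.3051 30.6380 12.7316 2.5312 0.0000 0.0000 0.0000
54.1460 39.5132 20.5289 5.0856 0.0000 0.0000 0.0000 0.0000
60.1518 47.3051 30.6380 10.2177 0.0000 0.0000 0.0000 0.0000 0.0000
65.4246 54.1460 39.5132 20.5289 0.0000 0.0000 0.0000 0.0000 0.0000 0.0000

Δt=0.15100  u=1.13903  d=0.87794  q=0.49828  discount=0.99203
step 9 (expiry): payoffs max(K−S,0) = 65.4246 54.1460 39.5132 20.5289 0.0000 0.0000 0.0000 0.0000 0.0000 0.0000
step 8: (k=8,j=0): S=43.1982, (K−S)⁺=60.1518, hold=59.3280 ⇒ V=60.1518 exercise | (k=8,j=1): S=56.0449, (K−S)⁺=47.3051, hold=46.4813 ⇒ V=47.3051 exercise | (k=8,j=2): S=72.7120, (K−S)⁺=30.6380, hold=29.8142 ⇒ V=30.6380 exercise | (k=8,j=3): S=94.3357, (K−S)⁺=9.0143, hold=10.2177 ⇒ V=10.2177 continue | (k=8,j=4): S=122.3900, (K−S)⁺=0.0000, hold=0.0000 ⇒ V=0.0000 continue | (k=8,j=5): S=158.7874, (K−S)⁺=0.0000, hold=0.0000 ⇒ V=0.0000 continue | (k=8,j=6): S=206.0089, (K−S)⁺=0.0000, hold=0.0000 ⇒ V=0.0000 continue | (k=8,j=7): S=267.2736, (K−S)⁺=0.0000, hold=0.0000 ⇒ V=0.0000 continue | (k=8,j=8): S=346.7577, (K−S)⁺=0.0000, hold=0.0000 ⇒ V=0.0000 continue  boundary S*=72.7120
step 7: (k=7,j=0): S=49.2040, (K−S)⁺=54.1460, hold=53.3222 ⇒ V=54.1460 exercise | (k=7,j=1): S=63.8368, (K−S)⁺=39.5132, hold=38.6894 ⇒ V=39.5132 exercise | (k=7,j=2): S=82.8211, (K−S)⁺=20.5289, hold=20.3000 ⇒ V=20.5289 exercise | (k=7,j=3): S=107.4511, (K−S)⁺=0.0000, hold=5.0856 ⇒ V=5.0856 continue | (k=7,j=4): S=139.4058, (K−S)⁺=0.0000, hold=0.0000 ⇒ V=0.0000 continue | (k=7,j=5): S=180.8635, (K−S)⁺=0.0000, hold=0.0000 ⇒ V=0.0000 continue | (k=7,j=6): S=234.6503, (K−S)⁺=0.0000, hold=0.0000 ⇒ V=0.0000 continue | (k=7,j=7): S=304.4326, (K−S)⁺=0.0000, hold=0.0000 ⇒ V=0.0000 continue  boundary S*=82.8211
step 6: (k=6,j=0): S=56.0449, (K−S)⁺=47.3051, hold=46.4813 ⇒ V=47.3051 exercise | (k=6,j=1): S=72.7120, (K−S)⁺=30.6380, hold=29.8142 ⇒ V=30.6380 exercise | (k=6,j=2): S=94.3357, (K−S)⁺=9.0143, hold=12.7316 ⇒ V=12.7316 continue | (k=6,j=3): S=122.3900, (K−S)⁺=0.0000, hold=2.5312 ⇒ V=2.5312 continue | (k=6,j=4): S=158.7874, (K−S)⁺=0.0000, hold=0.0000 ⇒ V=0.0000 continue | (k=6,j=5): S=206.0089, (K−S)⁺=0.0000, hold=0.0000 ⇒ V=0.0000 continue | (k=6,j=6): S=267.2736, (K−S)⁺=0.0000, hold=0.0000 ⇒ V=0.0000 continue  boundary S*=72.7120
step 5: (k=5,j=0): S=63.8368, (K−S)⁺=39.5132, hold=38.6894 ⇒ V=39.5132 exercise | (k=5,j=1): S=82.8211, (K−S)⁺=20.5289, hold=21.5426 ⇒ V=21.5426 continue | (k=5,j=2): S=107.4511, (K−S)⁺=0.0000, hold=7.5880 ⇒ V=7.5880 continue | (k=5,j=3): S=139.4058, (K−S)⁺=0.0000, hold=1.2599 ⇒ V=1.2599 continue | (k=5,j=4): S=180.8635, (K−S)⁺=0.0000, hold=0.0000 ⇒ V=0.0000 continue | (k=5,j=5): S=234.6503, (K−S)⁺=0.0000, hold=0.0000 ⇒ V=0.0000 continue  boundary S*=63.8368
step 4: (k=4,j=0): S=72.7120, (K−S)⁺=30.6380, hold=30.3153 ⇒ V=30.6380 exercise | (k=4,j=1): S=94.3357, (K−S)⁺=9.0143, hold=14.4730 ⇒ V=14.4730 continue | (k=4,j=2): S=122.3900, (K−S)⁺=0.0000, hold=4.3995 ⇒ V=4.3995 continue | (k=4,j=3): S=158.7874, (K−S)⁺=0.0000, hold=0.6271 ⇒ V=0.6271 continue | (k=4,j=4): S=206.0089, (K−S)⁺=0.0000, hold=0.0000 ⇒ V=0.0000 continue  boundary S*=72.7120
step 3: (k=3,j=0): S=82.8211, (K−S)⁺=20.5289, hold=22.4034 ⇒ V=22.4034 continue | (k=3,j=1): S=107.4511, (K−S)⁺=0.0000, hold=9.3783 ⇒ V=9.3783 continue | (k=3,j=2): S=139.4058, (K−S)⁺=0.0000, hold=2.4997 ⇒ V=2.4997 continue | (k=3,j=3): S=180.8635, (K−S)⁺=0.0000, hold=0.3121 ⇒ V=0.3121 continue  boundary S*=-
step 2: (k=2,j=0): S=94.3357, (K−S)⁺=9.0143, hold=15.7864 ⇒ V=15.7864 continue | (k=2,j=1): S=122.3900, (K−S)⁺=0.0000, hold=5.9034 ⇒ V=5.9034 continue | (k=2,j=2): S=158.7874, (K−S)⁺=0.0000, hold=1.3984 ⇒ V=1.3984 continue  boundary S*=-
step 1: (k=1,j=0): S=107.4511, (K−S)⁺=0.0000, hold=10.7753 ⇒ V=10.7753 continue | (k=1,j=1): S=139.4058, (K−S)⁺=0.0000, hold=3.6295 ⇒ V=3.6295 continue  boundary S*=-
step 0: (k=0,j=0): S=122.3900, (K−S)⁺=0.0000, hold=7.1572 ⇒ V=7.1572 continue  boundary S*=-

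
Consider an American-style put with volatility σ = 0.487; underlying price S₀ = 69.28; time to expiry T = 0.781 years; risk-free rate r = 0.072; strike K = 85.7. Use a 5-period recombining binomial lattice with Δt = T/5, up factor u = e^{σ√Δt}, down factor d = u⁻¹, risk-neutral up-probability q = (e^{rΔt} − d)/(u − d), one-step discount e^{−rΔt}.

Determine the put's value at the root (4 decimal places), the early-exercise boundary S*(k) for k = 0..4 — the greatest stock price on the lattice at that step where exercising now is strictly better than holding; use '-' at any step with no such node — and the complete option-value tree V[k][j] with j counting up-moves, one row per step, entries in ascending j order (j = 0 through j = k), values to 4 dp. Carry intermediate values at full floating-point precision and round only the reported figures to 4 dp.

price = 20.4247
boundary = - - 47.1442 57.1502 69.2800
tree:
20.4247
28.7488 11.9312
38.5558 18.8525 4.7504
46.8100 28.5498 8.8418 0.4515
53.6190 38.5558 16.4200 0.8801 0.0000
59.2358 46.8100 28.5498 1.7158 0.0000 0.0000

Δt=0.15620, u=1.21224, d=0.82492, q=0.48123, disc=e^(-rΔt)=0.98882
k=5 terminal: V=max(K-S,0) → 59.2358 46.8100 28.5498 1.7158 0.0000 0.0000
k=4: j=0 S=32.0810 intr=53.6190 cont=52.6606 V=53.6190[EX]; j=1 S=47.1442 intr=38.5558 cont=37.5974 V=38.5558[EX]; j=2 S=69.2800 intr=16.4200 cont=15.4616 V=16.4200[EX]; j=3 S=101.8094 intr=0.0000 cont=0.8801 V=0.8801[hold]; j=4 S=149.6124 intr=0.0000 cont=0.0000 V=0.0000[hold]  S*(4)=69.2800
k=3: j=0 S=38.8900 intr=46.8100 cont=45.8516 V=46.8100[EX]; j=1 S=57.1502 intr=28.5498 cont=27.5914 V=28.5498[EX]; j=2 S=83.9842 intr=1.7158 cont=8.8418 V=8.8418[hold]; j=3 S=123.4177 intr=0.0000 cont=0.4515 V=0.4515[hold]  S*(3)=57.1502
k=2: j=0 S=47.1442 intr=38.5558 cont=37.5974 V=38.5558[EX]; j=1 S=69.2800 intr=16.4200 cont=18.8525 V=18.8525[hold]; j=2 S=101.8094 intr=0.0000 cont=4.7504 V=4.7504[hold]  S*(2)=47.1442
k=1: j=0 S=57.1502 intr=28.5498 cont=28.7488 V=28.7488[hold]; j=1 S=83.9842 intr=1.7158 cont=11.9312 V=11.9312[hold]  S*(1)=-
k=0: j=0 S=69.2800 intr=16.4200 cont=20.4247 V=20.4247[hold]  S*(0)=-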